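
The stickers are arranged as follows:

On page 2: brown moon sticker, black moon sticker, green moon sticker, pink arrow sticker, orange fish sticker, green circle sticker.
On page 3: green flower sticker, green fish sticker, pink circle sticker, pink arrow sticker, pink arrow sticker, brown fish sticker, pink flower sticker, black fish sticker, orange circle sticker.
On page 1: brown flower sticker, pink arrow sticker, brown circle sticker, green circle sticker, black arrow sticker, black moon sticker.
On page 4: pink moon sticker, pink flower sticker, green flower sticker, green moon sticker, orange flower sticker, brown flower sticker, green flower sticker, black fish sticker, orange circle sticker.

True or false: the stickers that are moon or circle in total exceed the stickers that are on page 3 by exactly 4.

|stickers that are moon or circle| = 12.
|stickers on page 3| = 9.
The claim requires 12 − 9 (= 3) to equal 4, which does not hold.

False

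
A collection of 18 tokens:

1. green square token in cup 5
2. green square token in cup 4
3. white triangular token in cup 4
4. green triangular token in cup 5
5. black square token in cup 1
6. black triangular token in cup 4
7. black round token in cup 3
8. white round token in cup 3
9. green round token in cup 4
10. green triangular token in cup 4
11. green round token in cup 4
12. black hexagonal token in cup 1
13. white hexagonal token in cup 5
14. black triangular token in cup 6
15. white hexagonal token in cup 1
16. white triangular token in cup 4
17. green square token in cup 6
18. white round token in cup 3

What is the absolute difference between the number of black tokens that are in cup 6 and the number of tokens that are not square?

13

black tokens in cup 6: 1. tokens that are not square: 14.
|1 − 14| = 14 − 1 = 13.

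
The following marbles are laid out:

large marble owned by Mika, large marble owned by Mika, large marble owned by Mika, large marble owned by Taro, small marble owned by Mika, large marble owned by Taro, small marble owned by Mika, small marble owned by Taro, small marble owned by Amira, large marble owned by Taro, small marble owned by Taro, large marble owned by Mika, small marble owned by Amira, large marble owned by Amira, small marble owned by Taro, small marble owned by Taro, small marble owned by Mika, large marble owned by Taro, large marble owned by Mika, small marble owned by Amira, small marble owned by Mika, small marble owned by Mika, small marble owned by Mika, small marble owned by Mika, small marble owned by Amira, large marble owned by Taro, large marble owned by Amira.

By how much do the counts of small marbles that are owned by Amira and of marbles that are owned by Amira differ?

small marbles owned by Amira: 4. marbles owned by Amira: 6.
|4 − 6| = 6 − 4 = 2.

2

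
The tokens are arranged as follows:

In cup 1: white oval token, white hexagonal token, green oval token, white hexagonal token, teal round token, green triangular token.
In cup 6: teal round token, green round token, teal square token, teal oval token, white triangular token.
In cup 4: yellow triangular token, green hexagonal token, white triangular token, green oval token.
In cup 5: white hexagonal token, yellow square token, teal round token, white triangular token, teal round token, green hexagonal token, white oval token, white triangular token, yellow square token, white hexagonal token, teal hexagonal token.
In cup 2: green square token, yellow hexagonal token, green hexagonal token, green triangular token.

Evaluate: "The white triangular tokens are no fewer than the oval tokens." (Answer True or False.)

False

|white triangular tokens| = 4.
|oval tokens| = 5.
The claim requires 4 ≥ 5, which does not hold.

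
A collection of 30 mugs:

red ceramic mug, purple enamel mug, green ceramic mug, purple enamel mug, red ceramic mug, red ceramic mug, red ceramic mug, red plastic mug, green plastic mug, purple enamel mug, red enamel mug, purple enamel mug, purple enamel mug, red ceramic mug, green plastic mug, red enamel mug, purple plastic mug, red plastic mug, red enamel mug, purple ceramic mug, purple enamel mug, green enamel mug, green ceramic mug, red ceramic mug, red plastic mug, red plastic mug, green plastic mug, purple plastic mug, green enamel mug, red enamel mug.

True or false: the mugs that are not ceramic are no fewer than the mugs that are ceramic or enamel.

True

mugs that are not ceramic: 21.
mugs that are ceramic or enamel: 21.
The claim requires 21 ≥ 21, which holds.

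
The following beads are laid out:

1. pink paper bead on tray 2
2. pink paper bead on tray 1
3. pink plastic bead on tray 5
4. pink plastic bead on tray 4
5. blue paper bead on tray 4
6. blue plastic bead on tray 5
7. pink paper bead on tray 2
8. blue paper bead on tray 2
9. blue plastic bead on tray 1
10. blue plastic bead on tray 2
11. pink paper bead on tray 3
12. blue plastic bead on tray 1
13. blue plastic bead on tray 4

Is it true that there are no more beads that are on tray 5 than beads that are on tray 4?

|beads on tray 5| = 2.
|beads on tray 4| = 3.
The claim requires 2 ≤ 3, which holds.

True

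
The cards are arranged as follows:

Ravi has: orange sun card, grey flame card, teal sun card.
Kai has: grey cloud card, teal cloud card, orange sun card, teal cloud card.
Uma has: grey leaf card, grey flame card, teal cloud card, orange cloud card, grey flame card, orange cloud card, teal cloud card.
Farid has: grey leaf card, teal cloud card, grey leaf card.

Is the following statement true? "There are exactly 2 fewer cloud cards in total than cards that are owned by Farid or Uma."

True

There are 8 cloud cards.
Count of cards owned by Farid or Uma: 10.
The claim requires 10 − 8 (= 2) to equal 2, which holds.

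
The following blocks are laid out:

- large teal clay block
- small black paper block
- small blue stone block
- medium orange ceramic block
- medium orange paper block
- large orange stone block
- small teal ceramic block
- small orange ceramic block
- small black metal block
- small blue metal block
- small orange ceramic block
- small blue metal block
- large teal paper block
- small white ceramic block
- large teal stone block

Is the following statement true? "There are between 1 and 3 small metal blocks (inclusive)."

There are 3 small metal blocks.
The claim requires 1 ≤ 3 ≤ 3, which holds.

True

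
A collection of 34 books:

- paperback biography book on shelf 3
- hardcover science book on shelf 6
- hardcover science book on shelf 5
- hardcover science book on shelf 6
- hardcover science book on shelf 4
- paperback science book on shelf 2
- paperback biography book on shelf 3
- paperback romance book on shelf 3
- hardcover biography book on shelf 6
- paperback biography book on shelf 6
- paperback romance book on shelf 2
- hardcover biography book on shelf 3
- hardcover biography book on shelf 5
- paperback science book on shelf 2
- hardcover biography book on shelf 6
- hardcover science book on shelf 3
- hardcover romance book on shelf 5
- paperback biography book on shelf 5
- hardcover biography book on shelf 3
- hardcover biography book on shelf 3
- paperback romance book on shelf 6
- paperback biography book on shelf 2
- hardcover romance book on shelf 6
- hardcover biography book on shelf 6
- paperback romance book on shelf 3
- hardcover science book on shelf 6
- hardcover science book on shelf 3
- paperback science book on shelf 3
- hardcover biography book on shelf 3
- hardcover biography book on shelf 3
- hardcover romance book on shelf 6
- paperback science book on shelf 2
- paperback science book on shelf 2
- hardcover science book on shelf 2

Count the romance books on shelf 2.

1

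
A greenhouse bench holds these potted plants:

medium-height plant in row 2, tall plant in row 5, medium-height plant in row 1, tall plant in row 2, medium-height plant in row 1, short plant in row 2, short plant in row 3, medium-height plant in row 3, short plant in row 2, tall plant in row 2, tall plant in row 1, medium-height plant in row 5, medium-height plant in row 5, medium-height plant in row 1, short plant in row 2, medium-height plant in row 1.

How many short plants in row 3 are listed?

1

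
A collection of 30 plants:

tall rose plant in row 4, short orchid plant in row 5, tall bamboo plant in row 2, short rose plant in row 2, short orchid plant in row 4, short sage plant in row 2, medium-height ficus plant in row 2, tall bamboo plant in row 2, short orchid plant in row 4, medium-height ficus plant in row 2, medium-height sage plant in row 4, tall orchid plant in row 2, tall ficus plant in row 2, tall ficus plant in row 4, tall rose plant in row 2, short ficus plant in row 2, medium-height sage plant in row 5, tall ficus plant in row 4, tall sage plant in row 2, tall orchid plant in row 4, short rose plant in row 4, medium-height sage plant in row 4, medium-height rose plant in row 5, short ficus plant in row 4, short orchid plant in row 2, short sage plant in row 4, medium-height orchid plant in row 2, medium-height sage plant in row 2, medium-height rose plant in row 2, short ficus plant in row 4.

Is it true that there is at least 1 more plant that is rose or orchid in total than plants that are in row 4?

There are 13 plants that are rose or orchid.
There are 12 plants in row 4.
The claim requires 13 − 12 = 1 ≥ 1, which holds.

True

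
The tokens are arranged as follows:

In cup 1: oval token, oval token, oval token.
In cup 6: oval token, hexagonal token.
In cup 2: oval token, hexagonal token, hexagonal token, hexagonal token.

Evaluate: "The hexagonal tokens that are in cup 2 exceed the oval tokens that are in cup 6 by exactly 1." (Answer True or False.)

False

hexagonal tokens in cup 2: 3.
oval tokens in cup 6: 1.
The claim requires 3 − 1 (= 2) to equal 1, which does not hold.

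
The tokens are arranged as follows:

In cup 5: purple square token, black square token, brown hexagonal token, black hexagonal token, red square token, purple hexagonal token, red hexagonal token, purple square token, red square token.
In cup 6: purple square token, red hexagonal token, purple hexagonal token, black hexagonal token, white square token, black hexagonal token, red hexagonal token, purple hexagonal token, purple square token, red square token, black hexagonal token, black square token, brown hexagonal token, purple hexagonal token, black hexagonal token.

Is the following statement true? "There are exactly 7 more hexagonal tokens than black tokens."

There are 14 hexagonal tokens.
There are 7 black tokens.
The claim requires 14 − 7 (= 7) to equal 7, which holds.

True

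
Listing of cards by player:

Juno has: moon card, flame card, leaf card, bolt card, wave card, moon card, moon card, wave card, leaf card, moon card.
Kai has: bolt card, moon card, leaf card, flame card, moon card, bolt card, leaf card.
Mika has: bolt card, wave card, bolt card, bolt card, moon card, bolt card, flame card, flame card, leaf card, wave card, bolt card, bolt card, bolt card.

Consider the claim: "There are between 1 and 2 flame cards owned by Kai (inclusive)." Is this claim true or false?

True

flame cards owned by Kai: 1.
The claim requires 1 ≤ 1 ≤ 2, which holds.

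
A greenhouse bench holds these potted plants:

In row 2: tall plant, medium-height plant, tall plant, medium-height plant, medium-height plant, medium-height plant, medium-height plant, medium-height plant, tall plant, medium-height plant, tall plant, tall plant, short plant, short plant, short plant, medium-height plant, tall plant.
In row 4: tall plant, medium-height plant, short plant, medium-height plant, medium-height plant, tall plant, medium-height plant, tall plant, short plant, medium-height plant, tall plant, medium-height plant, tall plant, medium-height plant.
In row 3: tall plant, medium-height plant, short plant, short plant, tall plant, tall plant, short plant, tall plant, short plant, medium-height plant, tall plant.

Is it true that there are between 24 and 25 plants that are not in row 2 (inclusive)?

plants that are not in row 2: 25.
The claim requires 24 ≤ 25 ≤ 25, which holds.

True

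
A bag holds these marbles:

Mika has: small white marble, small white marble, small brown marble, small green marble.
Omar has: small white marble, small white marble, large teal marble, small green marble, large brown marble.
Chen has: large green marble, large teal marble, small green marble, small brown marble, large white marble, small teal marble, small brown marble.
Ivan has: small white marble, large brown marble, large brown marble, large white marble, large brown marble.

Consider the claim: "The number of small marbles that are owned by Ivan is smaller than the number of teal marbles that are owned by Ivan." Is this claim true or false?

|small marbles owned by Ivan| = 1.
|teal marbles owned by Ivan| = 0.
The claim requires 1 < 0, which does not hold.

False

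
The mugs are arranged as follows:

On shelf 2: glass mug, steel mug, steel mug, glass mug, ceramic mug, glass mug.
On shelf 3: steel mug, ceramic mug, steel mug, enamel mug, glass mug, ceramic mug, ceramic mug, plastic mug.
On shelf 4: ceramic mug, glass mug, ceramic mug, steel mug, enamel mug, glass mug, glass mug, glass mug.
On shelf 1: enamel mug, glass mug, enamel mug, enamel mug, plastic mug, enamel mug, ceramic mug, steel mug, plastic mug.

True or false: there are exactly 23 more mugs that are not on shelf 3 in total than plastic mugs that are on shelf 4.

True

|mugs that are not on shelf 3| = 23.
|plastic mugs on shelf 4| = 0.
The claim requires 23 − 0 (= 23) to equal 23, which holds.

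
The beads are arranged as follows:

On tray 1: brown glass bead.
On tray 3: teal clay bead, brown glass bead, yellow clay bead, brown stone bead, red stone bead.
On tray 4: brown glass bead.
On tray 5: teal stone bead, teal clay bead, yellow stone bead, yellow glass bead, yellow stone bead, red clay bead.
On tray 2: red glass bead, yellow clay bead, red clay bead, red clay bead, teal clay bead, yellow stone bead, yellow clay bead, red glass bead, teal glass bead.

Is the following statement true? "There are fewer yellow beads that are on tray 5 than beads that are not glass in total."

yellow beads on tray 5: 3.
beads that are not glass: 15.
The claim requires 3 < 15, which holds.

True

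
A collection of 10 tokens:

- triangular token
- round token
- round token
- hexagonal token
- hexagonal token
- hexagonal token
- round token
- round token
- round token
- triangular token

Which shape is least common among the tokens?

Counts by shape: round 5, hexagonal 3, triangular 2.
The minimum is 2, held uniquely by triangular.

triangular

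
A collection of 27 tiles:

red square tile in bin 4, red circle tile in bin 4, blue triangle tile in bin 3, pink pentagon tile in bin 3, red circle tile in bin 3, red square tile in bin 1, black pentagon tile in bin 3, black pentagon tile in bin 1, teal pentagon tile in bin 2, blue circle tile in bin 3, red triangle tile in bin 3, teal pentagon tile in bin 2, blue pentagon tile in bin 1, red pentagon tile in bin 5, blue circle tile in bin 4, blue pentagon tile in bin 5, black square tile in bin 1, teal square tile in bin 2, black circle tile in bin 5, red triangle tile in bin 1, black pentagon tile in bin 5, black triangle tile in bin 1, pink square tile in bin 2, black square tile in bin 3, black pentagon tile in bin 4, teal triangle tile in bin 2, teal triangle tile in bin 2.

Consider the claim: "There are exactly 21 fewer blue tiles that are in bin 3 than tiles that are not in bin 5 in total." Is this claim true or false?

blue tiles in bin 3: 2.
tiles that are not in bin 5: 23.
The claim requires 23 − 2 (= 21) to equal 21, which holds.

True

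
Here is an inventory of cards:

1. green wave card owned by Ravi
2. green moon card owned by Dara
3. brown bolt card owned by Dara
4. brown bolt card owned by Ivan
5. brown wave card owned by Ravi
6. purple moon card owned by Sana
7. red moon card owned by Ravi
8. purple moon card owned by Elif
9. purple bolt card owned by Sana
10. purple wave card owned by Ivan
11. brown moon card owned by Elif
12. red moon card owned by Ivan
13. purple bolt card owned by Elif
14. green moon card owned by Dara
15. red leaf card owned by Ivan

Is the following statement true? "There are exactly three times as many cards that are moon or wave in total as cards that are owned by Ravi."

cards that are moon or wave: 10.
cards owned by Ravi: 3.
The claim requires 10 = 3 × 3 = 9, which does not hold.

False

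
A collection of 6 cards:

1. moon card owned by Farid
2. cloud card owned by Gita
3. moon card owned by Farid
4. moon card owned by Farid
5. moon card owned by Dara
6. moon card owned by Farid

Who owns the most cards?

Counts by player: Farid→4, Dara→1, Gita→1.
The maximum is 4, held uniquely by Farid.

Farid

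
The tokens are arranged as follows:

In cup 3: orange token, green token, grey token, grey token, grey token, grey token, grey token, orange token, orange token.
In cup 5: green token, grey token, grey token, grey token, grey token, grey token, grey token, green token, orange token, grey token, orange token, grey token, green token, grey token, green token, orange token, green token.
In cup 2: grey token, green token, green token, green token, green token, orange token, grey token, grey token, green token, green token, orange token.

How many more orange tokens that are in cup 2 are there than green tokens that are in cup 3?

orange tokens in cup 2: 2.
green tokens in cup 3: 1.
2 − 1 = 1.

1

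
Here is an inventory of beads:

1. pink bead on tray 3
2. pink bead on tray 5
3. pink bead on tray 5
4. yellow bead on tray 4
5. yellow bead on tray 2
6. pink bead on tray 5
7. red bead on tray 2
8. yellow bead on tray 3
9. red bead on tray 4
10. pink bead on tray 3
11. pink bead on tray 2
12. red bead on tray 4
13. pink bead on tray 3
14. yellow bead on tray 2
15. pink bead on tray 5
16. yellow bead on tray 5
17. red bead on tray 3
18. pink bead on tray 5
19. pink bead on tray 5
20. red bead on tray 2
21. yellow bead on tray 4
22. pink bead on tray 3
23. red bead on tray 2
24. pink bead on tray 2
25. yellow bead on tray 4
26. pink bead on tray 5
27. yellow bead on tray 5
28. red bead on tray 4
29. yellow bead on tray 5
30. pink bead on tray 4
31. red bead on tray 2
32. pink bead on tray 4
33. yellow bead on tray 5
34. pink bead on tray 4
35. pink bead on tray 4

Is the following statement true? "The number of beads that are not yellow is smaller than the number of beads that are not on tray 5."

False

|beads that are not yellow| = 25.
|beads that are not on tray 5| = 24.
The claim requires 25 < 24, which does not hold.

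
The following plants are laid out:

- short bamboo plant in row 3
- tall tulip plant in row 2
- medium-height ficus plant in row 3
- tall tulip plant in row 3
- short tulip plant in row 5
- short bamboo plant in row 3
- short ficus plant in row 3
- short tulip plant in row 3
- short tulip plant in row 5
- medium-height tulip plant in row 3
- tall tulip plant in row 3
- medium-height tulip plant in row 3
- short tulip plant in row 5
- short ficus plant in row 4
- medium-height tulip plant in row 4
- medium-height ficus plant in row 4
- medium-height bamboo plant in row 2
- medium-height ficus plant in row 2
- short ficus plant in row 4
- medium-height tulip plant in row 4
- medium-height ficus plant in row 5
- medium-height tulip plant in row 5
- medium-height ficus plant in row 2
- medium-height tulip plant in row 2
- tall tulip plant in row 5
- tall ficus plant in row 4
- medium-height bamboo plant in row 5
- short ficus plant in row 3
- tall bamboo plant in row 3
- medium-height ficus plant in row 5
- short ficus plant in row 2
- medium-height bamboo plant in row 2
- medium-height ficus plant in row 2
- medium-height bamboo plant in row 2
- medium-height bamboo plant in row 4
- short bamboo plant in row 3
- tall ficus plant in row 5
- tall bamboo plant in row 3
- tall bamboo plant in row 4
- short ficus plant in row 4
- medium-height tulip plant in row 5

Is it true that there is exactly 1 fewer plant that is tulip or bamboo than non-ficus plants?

False

There are 26 plants that are tulip or bamboo.
There are 26 non-ficus plants.
The claim requires 26 − 26 (= 0) to equal 1, which does not hold.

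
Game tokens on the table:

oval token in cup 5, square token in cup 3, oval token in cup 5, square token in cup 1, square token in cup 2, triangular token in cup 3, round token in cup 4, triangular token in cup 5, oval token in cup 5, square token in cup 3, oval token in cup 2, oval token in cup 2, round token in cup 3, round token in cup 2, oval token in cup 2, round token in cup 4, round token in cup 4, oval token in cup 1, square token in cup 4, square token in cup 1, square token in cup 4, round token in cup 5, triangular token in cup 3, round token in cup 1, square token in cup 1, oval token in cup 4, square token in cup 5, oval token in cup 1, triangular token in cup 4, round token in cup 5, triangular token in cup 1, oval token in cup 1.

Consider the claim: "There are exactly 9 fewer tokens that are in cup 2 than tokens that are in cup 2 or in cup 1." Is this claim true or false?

|tokens in cup 2| = 5.
|tokens in cup 2 or in cup 1| = 13.
The claim requires 13 − 5 (= 8) to equal 9, which does not hold.

False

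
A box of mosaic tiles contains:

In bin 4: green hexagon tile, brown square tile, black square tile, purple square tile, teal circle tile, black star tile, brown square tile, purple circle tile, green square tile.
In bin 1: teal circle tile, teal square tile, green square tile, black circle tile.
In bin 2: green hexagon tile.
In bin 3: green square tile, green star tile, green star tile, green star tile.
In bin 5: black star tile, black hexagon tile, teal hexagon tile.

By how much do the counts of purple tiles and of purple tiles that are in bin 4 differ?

0

purple tiles: 2. purple tiles in bin 4: 2.
|2 − 2| = 2 − 2 = 0.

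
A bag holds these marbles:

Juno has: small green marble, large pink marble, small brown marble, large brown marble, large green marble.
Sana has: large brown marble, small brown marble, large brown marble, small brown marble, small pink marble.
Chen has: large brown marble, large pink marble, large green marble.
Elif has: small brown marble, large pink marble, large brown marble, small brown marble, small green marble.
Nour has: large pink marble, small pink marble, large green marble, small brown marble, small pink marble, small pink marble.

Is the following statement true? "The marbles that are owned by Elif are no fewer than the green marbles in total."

Count of marbles owned by Elif: 5.
There are 5 green marbles.
The claim requires 5 ≥ 5, which holds.

True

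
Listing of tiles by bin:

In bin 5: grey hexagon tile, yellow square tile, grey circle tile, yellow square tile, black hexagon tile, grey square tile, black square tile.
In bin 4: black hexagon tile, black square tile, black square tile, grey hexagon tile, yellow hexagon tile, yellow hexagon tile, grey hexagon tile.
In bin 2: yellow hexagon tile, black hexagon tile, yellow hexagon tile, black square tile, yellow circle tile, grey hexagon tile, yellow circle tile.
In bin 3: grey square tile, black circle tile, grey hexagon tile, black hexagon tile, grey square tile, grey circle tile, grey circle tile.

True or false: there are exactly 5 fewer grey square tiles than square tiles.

False

|grey square tiles| = 3.
|square tiles| = 9.
The claim requires 9 − 3 (= 6) to equal 5, which does not hold.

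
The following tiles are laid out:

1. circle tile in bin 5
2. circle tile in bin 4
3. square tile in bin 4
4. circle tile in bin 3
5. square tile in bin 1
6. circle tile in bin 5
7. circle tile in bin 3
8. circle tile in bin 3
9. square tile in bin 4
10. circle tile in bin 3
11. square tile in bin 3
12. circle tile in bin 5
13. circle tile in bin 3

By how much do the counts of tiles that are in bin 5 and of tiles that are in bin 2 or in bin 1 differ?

tiles in bin 5: 3. tiles in bin 2 or in bin 1: 1.
|3 − 1| = 3 − 1 = 2.

2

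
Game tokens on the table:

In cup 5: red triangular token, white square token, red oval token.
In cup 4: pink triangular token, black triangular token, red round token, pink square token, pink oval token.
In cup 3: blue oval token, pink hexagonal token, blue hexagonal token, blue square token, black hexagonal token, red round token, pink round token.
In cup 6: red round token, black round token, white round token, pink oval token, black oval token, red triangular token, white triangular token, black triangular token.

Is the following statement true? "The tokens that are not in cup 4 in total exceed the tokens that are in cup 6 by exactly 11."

|tokens that are not in cup 4| = 18.
|tokens in cup 6| = 8.
The claim requires 18 − 8 (= 10) to equal 11, which does not hold.

False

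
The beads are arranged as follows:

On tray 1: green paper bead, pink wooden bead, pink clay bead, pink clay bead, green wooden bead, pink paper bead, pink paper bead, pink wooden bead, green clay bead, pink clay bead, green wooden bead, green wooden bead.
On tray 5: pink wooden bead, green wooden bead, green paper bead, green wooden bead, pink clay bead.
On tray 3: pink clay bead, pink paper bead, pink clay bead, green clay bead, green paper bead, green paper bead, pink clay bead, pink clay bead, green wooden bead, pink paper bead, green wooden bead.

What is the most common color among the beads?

Counts by color: pink 15, green 13.
The maximum is 15, held uniquely by pink.

pink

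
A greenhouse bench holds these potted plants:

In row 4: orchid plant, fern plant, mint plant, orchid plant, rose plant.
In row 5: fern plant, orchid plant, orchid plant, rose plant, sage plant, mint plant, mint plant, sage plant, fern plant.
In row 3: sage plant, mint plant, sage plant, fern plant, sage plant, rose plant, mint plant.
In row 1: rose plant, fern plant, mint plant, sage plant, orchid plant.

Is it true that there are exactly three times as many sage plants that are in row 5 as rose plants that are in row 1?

False

There are 2 sage plants in row 5.
There is 1 rose plant in row 1.
The claim requires 2 = 3 × 1 = 3, which does not hold.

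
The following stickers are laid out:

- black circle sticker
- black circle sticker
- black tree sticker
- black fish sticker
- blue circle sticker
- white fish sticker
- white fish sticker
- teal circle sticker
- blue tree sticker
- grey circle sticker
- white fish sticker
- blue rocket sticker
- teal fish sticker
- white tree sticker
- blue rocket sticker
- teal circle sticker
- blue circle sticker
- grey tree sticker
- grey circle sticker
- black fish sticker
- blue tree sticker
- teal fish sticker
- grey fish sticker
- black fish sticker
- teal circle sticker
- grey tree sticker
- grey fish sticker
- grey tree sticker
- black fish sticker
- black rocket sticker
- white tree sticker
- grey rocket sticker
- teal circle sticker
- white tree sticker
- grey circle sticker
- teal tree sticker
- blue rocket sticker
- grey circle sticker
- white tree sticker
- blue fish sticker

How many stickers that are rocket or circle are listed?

17

circle: 12; rocket: 5; together 12 + 5 = 17.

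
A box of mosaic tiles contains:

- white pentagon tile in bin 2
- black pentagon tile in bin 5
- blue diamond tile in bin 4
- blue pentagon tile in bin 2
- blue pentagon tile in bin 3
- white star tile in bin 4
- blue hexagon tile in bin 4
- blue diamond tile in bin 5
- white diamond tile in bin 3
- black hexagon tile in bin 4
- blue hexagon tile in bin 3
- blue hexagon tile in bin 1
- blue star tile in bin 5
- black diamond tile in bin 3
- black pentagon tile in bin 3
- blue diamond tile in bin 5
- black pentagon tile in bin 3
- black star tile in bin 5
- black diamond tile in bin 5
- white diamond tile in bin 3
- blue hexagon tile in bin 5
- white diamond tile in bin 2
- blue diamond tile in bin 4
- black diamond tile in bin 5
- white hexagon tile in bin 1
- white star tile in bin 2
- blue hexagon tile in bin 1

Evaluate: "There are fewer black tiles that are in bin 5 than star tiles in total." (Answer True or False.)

False

black tiles in bin 5: 4.
star tiles: 4.
The claim requires 4 < 4, which does not hold.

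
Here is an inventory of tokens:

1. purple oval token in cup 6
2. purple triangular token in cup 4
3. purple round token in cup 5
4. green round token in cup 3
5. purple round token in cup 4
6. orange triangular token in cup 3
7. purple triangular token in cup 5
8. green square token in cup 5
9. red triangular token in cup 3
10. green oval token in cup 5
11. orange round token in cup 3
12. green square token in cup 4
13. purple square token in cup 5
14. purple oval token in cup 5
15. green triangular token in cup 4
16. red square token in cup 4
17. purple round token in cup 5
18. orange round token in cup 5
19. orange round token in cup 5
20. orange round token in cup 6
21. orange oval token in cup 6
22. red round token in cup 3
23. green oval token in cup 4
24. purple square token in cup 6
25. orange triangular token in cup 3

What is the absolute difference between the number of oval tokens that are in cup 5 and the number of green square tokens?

0

oval tokens in cup 5: 2. green square tokens: 2.
|2 − 2| = 2 − 2 = 0.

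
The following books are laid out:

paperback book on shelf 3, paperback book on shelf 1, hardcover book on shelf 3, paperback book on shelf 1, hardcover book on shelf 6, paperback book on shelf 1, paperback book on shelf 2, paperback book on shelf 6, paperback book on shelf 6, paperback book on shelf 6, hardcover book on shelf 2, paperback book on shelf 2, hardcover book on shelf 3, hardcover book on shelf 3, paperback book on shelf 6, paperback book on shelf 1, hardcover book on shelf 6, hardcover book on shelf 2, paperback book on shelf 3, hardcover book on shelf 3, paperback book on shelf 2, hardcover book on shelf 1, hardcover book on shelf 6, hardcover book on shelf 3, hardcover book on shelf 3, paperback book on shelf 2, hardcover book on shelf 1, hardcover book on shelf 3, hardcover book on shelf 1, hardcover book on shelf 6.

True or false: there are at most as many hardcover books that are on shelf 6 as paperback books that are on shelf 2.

|hardcover books on shelf 6| = 4.
|paperback books on shelf 2| = 4.
The claim requires 4 ≤ 4, which holds.

True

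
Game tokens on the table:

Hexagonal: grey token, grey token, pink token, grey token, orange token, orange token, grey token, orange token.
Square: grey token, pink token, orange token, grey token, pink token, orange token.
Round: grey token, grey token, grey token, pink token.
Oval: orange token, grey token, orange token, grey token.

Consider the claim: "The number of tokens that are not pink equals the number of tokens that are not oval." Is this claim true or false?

True

tokens that are not pink: 18.
tokens that are not oval: 18.
The claim requires 18 = 18, which holds.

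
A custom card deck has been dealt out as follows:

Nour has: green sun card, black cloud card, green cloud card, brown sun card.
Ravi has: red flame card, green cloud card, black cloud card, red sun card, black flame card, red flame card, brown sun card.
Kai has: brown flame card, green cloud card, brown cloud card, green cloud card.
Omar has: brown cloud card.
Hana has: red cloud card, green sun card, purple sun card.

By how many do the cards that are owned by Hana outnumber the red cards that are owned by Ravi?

0

cards owned by Hana: 3.
red cards owned by Ravi: 3.
3 − 3 = 0.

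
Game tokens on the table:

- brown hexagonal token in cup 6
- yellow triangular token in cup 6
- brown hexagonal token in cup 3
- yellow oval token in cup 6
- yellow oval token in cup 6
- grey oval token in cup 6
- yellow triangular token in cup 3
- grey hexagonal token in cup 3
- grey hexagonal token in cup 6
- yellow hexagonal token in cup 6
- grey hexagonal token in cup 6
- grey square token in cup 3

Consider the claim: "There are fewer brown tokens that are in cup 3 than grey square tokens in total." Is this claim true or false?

False

There is 1 brown token in cup 3.
There is 1 grey square token.
The claim requires 1 < 1, which does not hold.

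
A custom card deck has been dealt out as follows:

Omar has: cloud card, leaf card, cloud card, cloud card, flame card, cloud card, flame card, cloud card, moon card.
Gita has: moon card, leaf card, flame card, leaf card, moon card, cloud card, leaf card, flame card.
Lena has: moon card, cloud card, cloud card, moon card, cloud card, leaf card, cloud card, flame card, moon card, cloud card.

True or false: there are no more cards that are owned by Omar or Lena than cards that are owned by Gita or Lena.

Count of cards owned by Omar or Lena: 19.
Count of cards owned by Gita or Lena: 18.
The claim requires 19 ≤ 18, which does not hold.

False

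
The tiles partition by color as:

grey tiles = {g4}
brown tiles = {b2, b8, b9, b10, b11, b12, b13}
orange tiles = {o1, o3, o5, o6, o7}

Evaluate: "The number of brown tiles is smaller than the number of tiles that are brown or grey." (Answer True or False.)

|brown tiles| = 7.
|tiles that are brown or grey| = 8.
The claim requires 7 < 8, which holds.

True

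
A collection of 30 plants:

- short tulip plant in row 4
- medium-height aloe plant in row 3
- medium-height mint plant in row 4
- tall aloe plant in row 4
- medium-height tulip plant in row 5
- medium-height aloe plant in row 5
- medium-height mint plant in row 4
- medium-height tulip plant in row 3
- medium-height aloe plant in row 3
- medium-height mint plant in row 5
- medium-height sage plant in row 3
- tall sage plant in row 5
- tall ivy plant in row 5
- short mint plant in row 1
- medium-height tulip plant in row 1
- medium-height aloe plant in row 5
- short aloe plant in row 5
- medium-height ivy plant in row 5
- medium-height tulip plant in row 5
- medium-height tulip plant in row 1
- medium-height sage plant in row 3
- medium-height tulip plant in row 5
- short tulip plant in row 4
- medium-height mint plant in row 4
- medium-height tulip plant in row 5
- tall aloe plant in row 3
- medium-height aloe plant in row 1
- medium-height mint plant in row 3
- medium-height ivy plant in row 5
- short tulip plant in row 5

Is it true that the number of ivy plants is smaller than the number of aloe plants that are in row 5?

ivy plants: 3.
aloe plants in row 5: 3.
The claim requires 3 < 3, which does not hold.

False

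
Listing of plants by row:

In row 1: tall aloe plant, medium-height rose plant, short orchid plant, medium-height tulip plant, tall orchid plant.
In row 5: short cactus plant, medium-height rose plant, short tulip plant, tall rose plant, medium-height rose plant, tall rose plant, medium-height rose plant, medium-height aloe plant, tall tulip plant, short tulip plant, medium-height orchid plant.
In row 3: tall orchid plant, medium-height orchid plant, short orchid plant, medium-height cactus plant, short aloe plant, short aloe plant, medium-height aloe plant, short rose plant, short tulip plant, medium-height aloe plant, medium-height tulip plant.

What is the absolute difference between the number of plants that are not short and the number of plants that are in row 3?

7

plants that are not short: 18. plants in row 3: 11.
|18 − 11| = 18 − 11 = 7.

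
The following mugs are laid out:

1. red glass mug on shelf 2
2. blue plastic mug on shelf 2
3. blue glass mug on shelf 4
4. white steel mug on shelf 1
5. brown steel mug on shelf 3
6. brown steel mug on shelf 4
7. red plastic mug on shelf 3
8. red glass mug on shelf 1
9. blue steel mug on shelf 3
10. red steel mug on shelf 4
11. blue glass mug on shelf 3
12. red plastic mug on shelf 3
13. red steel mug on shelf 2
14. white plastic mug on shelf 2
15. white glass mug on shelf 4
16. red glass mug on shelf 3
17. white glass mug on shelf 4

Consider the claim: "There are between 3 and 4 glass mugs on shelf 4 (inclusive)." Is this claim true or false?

|glass mugs on shelf 4| = 3.
The claim requires 3 ≤ 3 ≤ 4, which holds.

True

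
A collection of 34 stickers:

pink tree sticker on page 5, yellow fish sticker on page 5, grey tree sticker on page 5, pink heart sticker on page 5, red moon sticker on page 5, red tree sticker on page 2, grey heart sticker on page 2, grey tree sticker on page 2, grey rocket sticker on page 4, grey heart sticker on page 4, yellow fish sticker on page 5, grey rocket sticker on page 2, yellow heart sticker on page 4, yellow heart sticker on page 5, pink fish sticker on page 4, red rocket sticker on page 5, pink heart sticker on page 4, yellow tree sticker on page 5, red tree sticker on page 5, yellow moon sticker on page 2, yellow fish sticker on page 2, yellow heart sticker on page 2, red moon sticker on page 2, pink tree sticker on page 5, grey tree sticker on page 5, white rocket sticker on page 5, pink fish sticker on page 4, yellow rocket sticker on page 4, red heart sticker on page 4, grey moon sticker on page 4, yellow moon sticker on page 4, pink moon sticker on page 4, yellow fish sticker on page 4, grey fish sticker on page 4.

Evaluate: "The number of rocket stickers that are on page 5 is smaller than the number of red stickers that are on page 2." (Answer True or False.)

rocket stickers on page 5: 2.
red stickers on page 2: 2.
The claim requires 2 < 2, which does not hold.

False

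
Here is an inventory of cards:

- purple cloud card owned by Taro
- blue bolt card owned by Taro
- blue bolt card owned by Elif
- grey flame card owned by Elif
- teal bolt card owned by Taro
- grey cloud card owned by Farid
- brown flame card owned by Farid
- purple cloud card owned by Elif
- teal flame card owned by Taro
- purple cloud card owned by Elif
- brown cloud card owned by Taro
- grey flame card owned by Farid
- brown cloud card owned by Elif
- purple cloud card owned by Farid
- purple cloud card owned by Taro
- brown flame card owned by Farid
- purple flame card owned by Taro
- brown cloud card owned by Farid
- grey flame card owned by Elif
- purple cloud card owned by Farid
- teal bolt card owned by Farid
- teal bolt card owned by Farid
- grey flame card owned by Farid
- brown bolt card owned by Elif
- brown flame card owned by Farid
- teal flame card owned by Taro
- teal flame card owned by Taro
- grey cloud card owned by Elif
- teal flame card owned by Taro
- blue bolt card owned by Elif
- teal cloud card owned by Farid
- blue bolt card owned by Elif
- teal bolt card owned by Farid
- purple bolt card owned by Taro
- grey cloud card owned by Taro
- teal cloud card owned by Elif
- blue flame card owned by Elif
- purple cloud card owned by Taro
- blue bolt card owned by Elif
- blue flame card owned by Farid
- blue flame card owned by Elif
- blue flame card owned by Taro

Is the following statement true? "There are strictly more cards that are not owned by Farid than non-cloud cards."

True

|cards that are not owned by Farid| = 28.
|non-cloud cards| = 27.
The claim requires 28 > 27, which holds.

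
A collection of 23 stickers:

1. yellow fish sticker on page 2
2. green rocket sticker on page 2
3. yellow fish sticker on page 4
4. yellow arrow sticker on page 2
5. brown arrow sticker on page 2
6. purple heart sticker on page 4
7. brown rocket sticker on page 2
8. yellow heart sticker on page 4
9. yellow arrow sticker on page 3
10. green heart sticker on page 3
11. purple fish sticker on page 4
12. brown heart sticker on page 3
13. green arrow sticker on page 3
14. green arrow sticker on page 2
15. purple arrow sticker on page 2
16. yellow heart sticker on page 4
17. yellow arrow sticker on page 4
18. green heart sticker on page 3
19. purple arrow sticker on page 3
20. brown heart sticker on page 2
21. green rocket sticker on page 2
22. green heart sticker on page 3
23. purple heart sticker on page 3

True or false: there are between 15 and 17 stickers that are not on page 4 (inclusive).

True

|stickers that are not on page 4| = 17.
The claim requires 15 ≤ 17 ≤ 17, which holds.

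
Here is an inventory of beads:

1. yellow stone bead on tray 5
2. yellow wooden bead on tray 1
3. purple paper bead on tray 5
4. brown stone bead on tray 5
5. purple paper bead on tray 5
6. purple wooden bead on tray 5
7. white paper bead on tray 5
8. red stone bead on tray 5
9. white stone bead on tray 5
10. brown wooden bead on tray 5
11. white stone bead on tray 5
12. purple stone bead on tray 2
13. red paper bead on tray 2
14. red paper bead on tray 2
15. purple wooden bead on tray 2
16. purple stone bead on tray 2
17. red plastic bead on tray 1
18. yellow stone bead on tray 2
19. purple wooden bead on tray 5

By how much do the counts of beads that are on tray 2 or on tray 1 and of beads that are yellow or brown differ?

3

beads on tray 2 or on tray 1: 8. beads that are yellow or brown: 5.
|8 − 5| = 8 − 5 = 3.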